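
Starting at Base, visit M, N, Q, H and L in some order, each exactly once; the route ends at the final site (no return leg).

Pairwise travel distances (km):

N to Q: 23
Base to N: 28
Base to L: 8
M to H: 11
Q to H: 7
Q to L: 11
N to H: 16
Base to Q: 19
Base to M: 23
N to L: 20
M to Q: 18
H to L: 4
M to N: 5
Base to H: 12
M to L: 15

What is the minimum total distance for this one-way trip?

42 km — the minimum one-way total.

There are 5! = 120 possible orderings.
Base→M→N→Q→H→L: 23+5+23+7+4 = 62
Base→M→N→Q→L→H: 23+5+23+11+4 = 66
Base→M→N→H→Q→L: 23+5+16+7+11 = 62
Base→M→N→H→L→Q: 23+5+16+4+11 = 59
Base→M→N→L→Q→H: 23+5+20+11+7 = 66
Base→M→N→L→H→Q: 23+5+20+4+7 = 59
Base→M→Q→N→H→L: 23+18+23+16+4 = 84
Base→M→Q→N→L→H: 23+18+23+20+4 = 88
Base→M→Q→H→N→L: 23+18+7+16+20 = 84
Base→M→Q→H→L→N: 23+18+7+4+20 = 72
Base→M→Q→L→N→H: 23+18+11+20+16 = 88
Base→M→Q→L→H→N: 23+18+11+4+16 = 72
Base→M→H→N→Q→L: 23+11+16+23+11 = 84
Base→M→H→N→L→Q: 23+11+16+20+11 = 81
… (106 more)
Base→L→Q→H→M→N: 8+11+7+11+5 = 42  ← best
The minimum is 42.
One shortest path: Base → L → Q → H → M → N.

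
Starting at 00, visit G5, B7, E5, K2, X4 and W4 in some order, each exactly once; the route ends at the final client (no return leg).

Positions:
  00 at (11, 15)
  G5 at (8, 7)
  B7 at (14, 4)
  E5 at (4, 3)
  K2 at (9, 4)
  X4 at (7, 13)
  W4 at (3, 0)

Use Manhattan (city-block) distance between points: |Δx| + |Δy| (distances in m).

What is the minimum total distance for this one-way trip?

37 m — the minimum one-way total.

There are 6! = 720 possible orderings.
00→G5→B7→E5→K2→X4→W4: 11+9+11+6+11+17 = 65
00→G5→B7→E5→K2→W4→X4: 11+9+11+6+10+17 = 64
00→G5→B7→E5→X4→K2→W4: 11+9+11+13+11+10 = 65
00→G5→B7→E5→X4→W4→K2: 11+9+11+13+17+10 = 71
00→G5→B7→E5→W4→K2→X4: 11+9+11+4+10+11 = 56
00→G5→B7→E5→W4→X4→K2: 11+9+11+4+17+11 = 63
00→G5→B7→K2→E5→X4→W4: 11+9+5+6+13+17 = 61
00→G5→B7→K2→E5→W4→X4: 11+9+5+6+4+17 = 52
… (712 more)
00→X4→G5→B7→K2→E5→W4: 6+7+9+5+6+4 = 37  ← best
The minimum is 37.
One shortest path: 00 → X4 → G5 → B7 → K2 → E5 → W4.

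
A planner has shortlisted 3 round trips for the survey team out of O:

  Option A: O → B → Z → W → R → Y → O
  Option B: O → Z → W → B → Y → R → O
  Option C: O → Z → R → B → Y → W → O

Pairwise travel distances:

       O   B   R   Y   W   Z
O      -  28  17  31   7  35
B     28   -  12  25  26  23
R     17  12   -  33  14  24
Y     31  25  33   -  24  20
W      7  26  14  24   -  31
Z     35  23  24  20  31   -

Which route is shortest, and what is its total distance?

127 — Option C is the shortest.

Option A: 28 + 23 + 31 + 14 + 33 + 31 = 160
Option B: 35 + 31 + 26 + 25 + 33 + 17 = 167
Option C: 35 + 24 + 12 + 25 + 24 + 7 = 127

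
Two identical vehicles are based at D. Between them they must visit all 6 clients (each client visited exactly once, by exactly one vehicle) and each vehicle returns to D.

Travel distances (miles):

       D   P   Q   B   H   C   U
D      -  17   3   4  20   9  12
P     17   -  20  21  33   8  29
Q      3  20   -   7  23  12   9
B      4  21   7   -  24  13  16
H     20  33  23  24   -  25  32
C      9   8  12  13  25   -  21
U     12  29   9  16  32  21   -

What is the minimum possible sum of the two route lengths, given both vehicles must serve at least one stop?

102 miles — the smallest possible combined total.

Check every non-empty split of the stops between the two vehicles; for each half take its own optimal tour:
  {P} + {Q, B, H, C, U}: 34 + 86 = 120
  {Q} + {P, B, H, C, U}: 6 + 102 = 108
  {P, Q} + {B, H, C, U}: 40 + 86 = 126
  {B} + {P, Q, H, C, U}: 8 + 94 = 102
  {P, B} + {Q, H, C, U}: 42 + 78 = 120
  {Q, B} + {P, H, C, U}: 14 + 94 = 108
  … (31 splits in total)
Best: vehicle 1 D → B → D = 8; vehicle 2 D → P → C → H → Q → U → D = 94; combined 102.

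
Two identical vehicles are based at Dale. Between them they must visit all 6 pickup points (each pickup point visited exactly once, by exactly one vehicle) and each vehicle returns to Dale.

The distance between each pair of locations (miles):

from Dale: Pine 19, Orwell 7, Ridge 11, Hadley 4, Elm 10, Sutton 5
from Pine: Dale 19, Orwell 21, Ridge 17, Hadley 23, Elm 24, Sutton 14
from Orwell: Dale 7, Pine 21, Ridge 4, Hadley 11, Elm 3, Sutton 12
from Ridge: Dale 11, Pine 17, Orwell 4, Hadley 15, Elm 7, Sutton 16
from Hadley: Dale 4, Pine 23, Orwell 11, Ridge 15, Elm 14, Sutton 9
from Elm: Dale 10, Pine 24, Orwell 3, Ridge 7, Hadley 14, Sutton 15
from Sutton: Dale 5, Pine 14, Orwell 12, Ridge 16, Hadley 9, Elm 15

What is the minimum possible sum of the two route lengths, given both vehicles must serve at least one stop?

Check every non-empty split of the stops between the two vehicles; for each half take its own optimal tour:
  {Pine} + {Orwell, Ridge, Hadley, Elm, Sutton}: 38 + 46 = 84
  {Orwell} + {Pine, Ridge, Hadley, Elm, Sutton}: 14 + 61 = 75
  {Pine, Orwell} + {Ridge, Hadley, Elm, Sutton}: 47 + 46 = 93
  {Ridge} + {Pine, Orwell, Hadley, Elm, Sutton}: 22 + 61 = 83
  {Pine, Ridge} + {Orwell, Hadley, Elm, Sutton}: 47 + 38 = 85
  {Orwell, Ridge} + {Pine, Hadley, Elm, Sutton}: 22 + 61 = 83
  … (31 splits in total)
  {Hadley} + {Pine, Orwell, Ridge, Elm, Sutton}: 8 + 53 = 61  ← best
Best: vehicle 1 Dale → Hadley → Dale = 8; vehicle 2 Dale → Orwell → Elm → Ridge → Pine → Sutton → Dale = 53; combined 61.

61 miles — the smallest possible combined total.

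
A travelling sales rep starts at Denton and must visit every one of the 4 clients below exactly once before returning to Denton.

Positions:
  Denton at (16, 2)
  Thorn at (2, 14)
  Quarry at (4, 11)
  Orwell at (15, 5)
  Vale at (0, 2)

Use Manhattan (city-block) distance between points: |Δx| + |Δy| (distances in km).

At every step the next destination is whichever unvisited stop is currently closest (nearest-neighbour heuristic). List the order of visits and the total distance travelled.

Total distance 56 km via the nearest-neighbour route Denton → Orwell → Quarry → Thorn → Vale → Denton.

At Denton the remaining stops are Orwell 4, Vale 16, Quarry 21, Thorn 26; go to Orwell.
At Orwell the remaining stops are Quarry 17, Vale 18, Thorn 22; go to Quarry.
At Quarry the remaining stops are Thorn 5, Vale 13; go to Thorn.
At Thorn the remaining stops are Vale 14; go to Vale.
Return Vale→Denton: 16.
Total = 4 + 17 + 5 + 14 + 16 = 56.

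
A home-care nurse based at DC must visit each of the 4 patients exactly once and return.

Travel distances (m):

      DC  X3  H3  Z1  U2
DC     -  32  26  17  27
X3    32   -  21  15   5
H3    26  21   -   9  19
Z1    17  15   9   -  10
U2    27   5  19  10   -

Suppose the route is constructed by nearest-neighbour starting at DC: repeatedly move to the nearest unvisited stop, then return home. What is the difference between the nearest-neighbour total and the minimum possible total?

From DC: Z1=17, H3=26, U2=27, X3=32 → choose Z1 (17).
From Z1: H3=9, U2=10, X3=15 → choose H3 (9).
From H3: U2=19, X3=21 → choose U2 (19).
From U2: X3=5 → choose X3 (5).
NN route DC → Z1 → H3 → U2 → X3 → DC costs 82.
Optimal: DC → H3 → X3 → U2 → Z1 → DC costs 79 (by enumerating all 12 distinct tours).
Excess = 82 − 79 = 3.

3 m longer than the optimal tour.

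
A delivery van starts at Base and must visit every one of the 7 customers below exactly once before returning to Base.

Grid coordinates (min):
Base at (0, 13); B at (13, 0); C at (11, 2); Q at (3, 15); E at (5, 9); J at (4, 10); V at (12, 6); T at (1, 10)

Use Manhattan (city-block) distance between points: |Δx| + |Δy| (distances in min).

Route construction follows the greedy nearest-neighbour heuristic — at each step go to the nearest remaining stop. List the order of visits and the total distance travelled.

At Base the remaining stops are T 4, Q 5, J 7, E 9, V 19, C 22, B 26; go to T.
At T the remaining stops are J 3, E 5, Q 7, V 15, C 18, B 22; go to J.
At J the remaining stops are E 2, Q 6, V 12, C 15, B 19; go to E.
At E the remaining stops are Q 8, V 10, C 13, B 17; go to Q.
At Q the remaining stops are V 18, C 21, B 25; go to V.
At V the remaining stops are C 5, B 7; go to C.
At C the remaining stops are B 4; go to B.
Return B→Base: 26.
Total = 4 + 3 + 2 + 8 + 18 + 5 + 4 + 26 = 70.

Total distance 70 min via the nearest-neighbour route Base → T → J → E → Q → V → C → B → Base.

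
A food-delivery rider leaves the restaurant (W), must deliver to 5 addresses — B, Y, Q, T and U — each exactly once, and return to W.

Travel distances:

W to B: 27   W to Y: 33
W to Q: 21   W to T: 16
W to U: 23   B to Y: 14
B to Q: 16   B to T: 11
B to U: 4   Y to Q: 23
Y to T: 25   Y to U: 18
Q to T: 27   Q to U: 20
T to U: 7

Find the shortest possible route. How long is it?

There are 60 distinct closed tours to check (reversals are equivalent).
W→B→Y→Q→T→U→W: 27+14+23+27+7+23 = 121
W→B→Y→Q→U→T→W: 27+14+23+20+7+16 = 107
W→B→Y→T→Q→U→W: 27+14+25+27+20+23 = 136
W→B→Y→T→U→Q→W: 27+14+25+7+20+21 = 114
W→B→Y→U→Q→T→W: 27+14+18+20+27+16 = 122
W→B→Y→U→T→Q→W: 27+14+18+7+27+21 = 114
W→B→Q→Y→T→U→W: 27+16+23+25+7+23 = 121
W→B→Q→Y→U→T→W: 27+16+23+18+7+16 = 107
W→B→Q→T→Y→U→W: 27+16+27+25+18+23 = 136
W→B→Q→T→U→Y→W: 27+16+27+7+18+33 = 128
W→B→Q→U→Y→T→W: 27+16+20+18+25+16 = 122
W→B→Q→U→T→Y→W: 27+16+20+7+25+33 = 128
W→B→T→Y→Q→U→W: 27+11+25+23+20+23 = 129
W→B→T→Y→U→Q→W: 27+11+25+18+20+21 = 122
… (46 more)
W→Q→Y→B→U→T→W: 21+23+14+4+7+16 = 85  ← best
The minimum is 85.
One optimal route: W → Q → Y → B → U → T → W (or its reverse).

85 — the shortest possible round trip.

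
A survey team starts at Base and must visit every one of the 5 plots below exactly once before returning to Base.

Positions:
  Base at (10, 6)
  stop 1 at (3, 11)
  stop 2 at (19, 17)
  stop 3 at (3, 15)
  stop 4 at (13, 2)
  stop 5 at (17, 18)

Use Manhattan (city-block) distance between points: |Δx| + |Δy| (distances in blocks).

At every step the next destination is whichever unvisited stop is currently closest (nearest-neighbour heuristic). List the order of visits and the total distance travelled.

Base → [stop 4:7 / stop 1:12 / stop 3:16 / stop 5:19 / stop 2:20] → stop 4 (7)
stop 4 → [stop 1:19 / stop 5:20 / stop 2:21 / stop 3:23] → stop 1 (19)
stop 1 → [stop 3:4 / stop 5:21 / stop 2:22] → stop 3 (4)
stop 3 → [stop 5:17 / stop 2:18] → stop 5 (17)
stop 5 → [stop 2:3] → stop 2 (3)
Return stop 2→Base: 20.
Total = 7 + 19 + 4 + 17 + 3 + 20 = 70.

Nearest-neighbour total = 70 blocks; route Base → stop 4 → stop 1 → stop 3 → stop 5 → stop 2 → Base.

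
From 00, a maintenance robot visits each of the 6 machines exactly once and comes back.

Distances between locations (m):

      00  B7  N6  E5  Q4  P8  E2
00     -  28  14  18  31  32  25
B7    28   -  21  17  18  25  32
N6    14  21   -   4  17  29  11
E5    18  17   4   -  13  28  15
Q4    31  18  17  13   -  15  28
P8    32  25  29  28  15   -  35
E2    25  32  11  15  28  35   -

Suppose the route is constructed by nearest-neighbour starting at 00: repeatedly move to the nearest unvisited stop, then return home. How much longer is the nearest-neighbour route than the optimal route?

Excess over optimum: 7 m.

00: N6=14, E5=18, E2=25, B7=28, Q4=31, P8=32 ⇒ N6
N6: E5=4, E2=11, Q4=17, B7=21, P8=29 ⇒ E5
E5: Q4=13, E2=15, B7=17, P8=28 ⇒ Q4
Q4: P8=15, B7=18, E2=28 ⇒ P8
P8: B7=25, E2=35 ⇒ B7
B7: E2=32 ⇒ E2
NN route 00 → N6 → E5 → Q4 → P8 → B7 → E2 → 00 costs 128.
Optimal: 00 → B7 → P8 → Q4 → E5 → N6 → E2 → 00 costs 121 (by enumerating all 360 distinct tours).
Excess = 128 − 121 = 7.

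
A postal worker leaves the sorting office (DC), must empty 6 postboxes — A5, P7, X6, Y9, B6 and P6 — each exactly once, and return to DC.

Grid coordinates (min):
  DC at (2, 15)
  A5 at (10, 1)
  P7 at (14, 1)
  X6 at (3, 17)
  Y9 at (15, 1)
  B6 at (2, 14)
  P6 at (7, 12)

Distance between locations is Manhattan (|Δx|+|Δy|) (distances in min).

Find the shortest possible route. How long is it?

With 6 stops there are 6!/2 = 360 distinct round trips (a route and its reverse cost the same).
DC → A5 → P7 → X6 → Y9 → B6 → P6 → DC: 22+4+27+28+26+7+8 = 122
DC → A5 → P7 → X6 → Y9 → P6 → B6 → DC: 22+4+27+28+19+7+1 = 108
DC → A5 → P7 → X6 → B6 → Y9 → P6 → DC: 22+4+27+4+26+19+8 = 110
DC → A5 → P7 → X6 → B6 → P6 → Y9 → DC: 22+4+27+4+7+19+27 = 110
DC → A5 → P7 → X6 → P6 → Y9 → B6 → DC: 22+4+27+9+19+26+1 = 108
DC → A5 → P7 → X6 → P6 → B6 → Y9 → DC: 22+4+27+9+7+26+27 = 122
DC → A5 → P7 → Y9 → X6 → B6 → P6 → DC: 22+4+1+28+4+7+8 = 74
DC → A5 → P7 → Y9 → X6 → P6 → B6 → DC: 22+4+1+28+9+7+1 = 72
… (352 more)
DC → X6 → A5 → P7 → Y9 → P6 → B6 → DC: 3+23+4+1+19+7+1 = 58  ← best
The minimum is 58.
One optimal route: DC → X6 → A5 → P7 → Y9 → P6 → B6 → DC (or its reverse).

Minimum total distance: 58 min.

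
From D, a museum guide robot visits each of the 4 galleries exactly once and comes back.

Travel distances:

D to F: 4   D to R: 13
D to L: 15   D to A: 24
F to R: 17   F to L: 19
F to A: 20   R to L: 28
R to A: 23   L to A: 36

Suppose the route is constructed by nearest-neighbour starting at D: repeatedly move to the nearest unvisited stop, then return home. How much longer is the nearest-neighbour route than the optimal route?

From D: F=4, R=13, L=15, A=24 → choose F (4).
From F: R=17, L=19, A=20 → choose R (17).
From R: A=23, L=28 → choose A (23).
From A: L=36 → choose L (36).
NN route D → F → R → A → L → D costs 95.
Optimal: D → F → A → R → L → D costs 90 (by enumerating all 12 distinct tours).
Excess = 95 − 90 = 5.

Excess over optimum: 5.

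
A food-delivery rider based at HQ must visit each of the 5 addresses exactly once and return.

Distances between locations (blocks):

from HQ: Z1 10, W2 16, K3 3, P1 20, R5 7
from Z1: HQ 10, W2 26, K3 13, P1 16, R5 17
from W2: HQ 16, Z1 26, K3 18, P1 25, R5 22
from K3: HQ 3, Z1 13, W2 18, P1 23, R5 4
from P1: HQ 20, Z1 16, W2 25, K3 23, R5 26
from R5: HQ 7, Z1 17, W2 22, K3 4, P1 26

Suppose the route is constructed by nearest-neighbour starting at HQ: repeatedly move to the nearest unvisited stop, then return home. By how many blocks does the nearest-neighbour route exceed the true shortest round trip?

Excess over optimum: 1 blocks.

From HQ: K3=3, R5=7, Z1=10, W2=16, P1=20 → choose K3 (3).
From K3: R5=4, Z1=13, W2=18, P1=23 → choose R5 (4).
From R5: Z1=17, W2=22, P1=26 → choose Z1 (17).
From Z1: P1=16, W2=26 → choose P1 (16).
From P1: W2=25 → choose W2 (25).
NN route HQ → K3 → R5 → Z1 → P1 → W2 → HQ costs 81.
Optimal: HQ → Z1 → P1 → W2 → K3 → R5 → HQ costs 80 (by enumerating all 60 distinct tours).
Excess = 81 − 80 = 1.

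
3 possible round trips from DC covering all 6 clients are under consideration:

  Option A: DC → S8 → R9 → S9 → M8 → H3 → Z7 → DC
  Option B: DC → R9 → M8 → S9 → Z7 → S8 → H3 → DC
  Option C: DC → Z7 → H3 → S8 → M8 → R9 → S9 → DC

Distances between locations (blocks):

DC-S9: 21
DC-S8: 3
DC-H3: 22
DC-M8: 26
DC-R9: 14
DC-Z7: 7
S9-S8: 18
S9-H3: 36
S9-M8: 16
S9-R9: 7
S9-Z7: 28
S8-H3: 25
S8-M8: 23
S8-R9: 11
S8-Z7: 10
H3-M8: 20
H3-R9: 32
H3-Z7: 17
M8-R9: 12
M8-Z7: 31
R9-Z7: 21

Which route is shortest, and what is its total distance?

Shortest is Option A, total 81 blocks.

Option A: 3 + 11 + 7 + 16 + 20 + 17 + 7 = 81
Option B: 14 + 12 + 16 + 28 + 10 + 25 + 22 = 127
Option C: 7 + 17 + 25 + 23 + 12 + 7 + 21 = 112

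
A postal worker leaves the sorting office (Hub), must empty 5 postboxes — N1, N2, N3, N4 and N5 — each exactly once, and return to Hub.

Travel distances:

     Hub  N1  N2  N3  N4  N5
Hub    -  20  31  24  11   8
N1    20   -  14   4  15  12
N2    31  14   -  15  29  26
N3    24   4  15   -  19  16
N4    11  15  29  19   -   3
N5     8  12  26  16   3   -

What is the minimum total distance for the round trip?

With 5 stops there are 5!/2 = 60 distinct round trips (a route and its reverse cost the same).
Hub-N1-N2-N3-N4-N5-Hub: 20+14+15+19+3+8 = 79
Hub-N1-N2-N3-N5-N4-Hub: 20+14+15+16+3+11 = 79
Hub-N1-N2-N4-N3-N5-Hub: 20+14+29+19+16+8 = 106
Hub-N1-N2-N4-N5-N3-Hub: 20+14+29+3+16+24 = 106
Hub-N1-N2-N5-N3-N4-Hub: 20+14+26+16+19+11 = 106
Hub-N1-N2-N5-N4-N3-Hub: 20+14+26+3+19+24 = 106
Hub-N1-N3-N2-N4-N5-Hub: 20+4+15+29+3+8 = 79
Hub-N1-N3-N2-N5-N4-Hub: 20+4+15+26+3+11 = 79
Hub-N1-N3-N4-N2-N5-Hub: 20+4+19+29+26+8 = 106
Hub-N1-N3-N4-N5-N2-Hub: 20+4+19+3+26+31 = 103
Hub-N1-N3-N5-N2-N4-Hub: 20+4+16+26+29+11 = 106
Hub-N1-N3-N5-N4-N2-Hub: 20+4+16+3+29+31 = 103
Hub-N1-N4-N2-N3-N5-Hub: 20+15+29+15+16+8 = 103
Hub-N1-N4-N2-N5-N3-Hub: 20+15+29+26+16+24 = 130
… (46 more)
Hub-N2-N3-N1-N4-N5-Hub: 31+15+4+15+3+8 = 76  ← best
The minimum is 76.
One optimal route: Hub → N2 → N3 → N1 → N4 → N5 → Hub (or its reverse).

76 — the shortest possible round trip.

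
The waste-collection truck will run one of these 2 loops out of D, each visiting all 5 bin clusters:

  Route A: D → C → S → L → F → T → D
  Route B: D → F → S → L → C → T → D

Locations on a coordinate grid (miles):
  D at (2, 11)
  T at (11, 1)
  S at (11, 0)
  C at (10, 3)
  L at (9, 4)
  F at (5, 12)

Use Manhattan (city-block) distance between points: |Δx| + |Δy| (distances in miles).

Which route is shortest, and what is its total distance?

Route A: 16 + 4 + 6 + 12 + 17 + 19 = 74
Route B: 4 + 18 + 6 + 2 + 3 + 19 = 52

Shortest is Route B, total 52 miles.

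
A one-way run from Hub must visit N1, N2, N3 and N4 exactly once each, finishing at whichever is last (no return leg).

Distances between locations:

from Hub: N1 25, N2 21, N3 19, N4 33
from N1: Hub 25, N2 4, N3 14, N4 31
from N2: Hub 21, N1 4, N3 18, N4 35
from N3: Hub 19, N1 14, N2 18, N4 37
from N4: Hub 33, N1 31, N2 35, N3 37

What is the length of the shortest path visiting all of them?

There are 4! = 24 possible orderings.
Hub - N1 - N2 - N3 - N4: 25+4+18+37 = 84
Hub - N1 - N2 - N4 - N3: 25+4+35+37 = 101
Hub - N1 - N3 - N2 - N4: 25+14+18+35 = 92
Hub - N1 - N3 - N4 - N2: 25+14+37+35 = 111
Hub - N1 - N4 - N2 - N3: 25+31+35+18 = 109
Hub - N1 - N4 - N3 - N2: 25+31+37+18 = 111
Hub - N2 - N1 - N3 - N4: 21+4+14+37 = 76
Hub - N2 - N1 - N4 - N3: 21+4+31+37 = 93
Hub - N2 - N3 - N1 - N4: 21+18+14+31 = 84
Hub - N2 - N3 - N4 - N1: 21+18+37+31 = 107
Hub - N2 - N4 - N1 - N3: 21+35+31+14 = 101
Hub - N2 - N4 - N3 - N1: 21+35+37+14 = 107
Hub - N3 - N1 - N2 - N4: 19+14+4+35 = 72
Hub - N3 - N1 - N4 - N2: 19+14+31+35 = 99
… (10 more)
The minimum is 72.
One shortest path: Hub → N3 → N1 → N2 → N4.

Minimum one-way distance = 72.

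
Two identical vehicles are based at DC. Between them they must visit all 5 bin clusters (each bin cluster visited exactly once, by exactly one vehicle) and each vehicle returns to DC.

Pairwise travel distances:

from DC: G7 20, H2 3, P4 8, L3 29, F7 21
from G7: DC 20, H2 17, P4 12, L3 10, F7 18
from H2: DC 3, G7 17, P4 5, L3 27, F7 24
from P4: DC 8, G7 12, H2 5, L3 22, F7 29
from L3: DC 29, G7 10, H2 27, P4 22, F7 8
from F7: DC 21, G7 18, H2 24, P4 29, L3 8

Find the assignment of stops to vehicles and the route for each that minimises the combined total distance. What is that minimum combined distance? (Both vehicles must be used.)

Minimum combined distance: 65.

There are 2^4 − 1 = 15 ways to divide the 5 stops into two non-empty groups. For each, the best each vehicle can do is its own shortest tour through its group:
  {G7} + {H2, P4, L3, F7}: 40 + 59 = 99
  {H2} + {G7, P4, L3, F7}: 6 + 59 = 65
  {G7, H2} + {P4, L3, F7}: 40 + 59 = 99
  {P4} + {G7, H2, L3, F7}: 16 + 59 = 75
  {G7, P4} + {H2, L3, F7}: 40 + 59 = 99
  {H2, P4} + {G7, L3, F7}: 16 + 59 = 75
  … (15 splits in total)
Best: vehicle 1 DC → H2 → DC = 6; vehicle 2 DC → P4 → G7 → L3 → F7 → DC = 59; combined 65.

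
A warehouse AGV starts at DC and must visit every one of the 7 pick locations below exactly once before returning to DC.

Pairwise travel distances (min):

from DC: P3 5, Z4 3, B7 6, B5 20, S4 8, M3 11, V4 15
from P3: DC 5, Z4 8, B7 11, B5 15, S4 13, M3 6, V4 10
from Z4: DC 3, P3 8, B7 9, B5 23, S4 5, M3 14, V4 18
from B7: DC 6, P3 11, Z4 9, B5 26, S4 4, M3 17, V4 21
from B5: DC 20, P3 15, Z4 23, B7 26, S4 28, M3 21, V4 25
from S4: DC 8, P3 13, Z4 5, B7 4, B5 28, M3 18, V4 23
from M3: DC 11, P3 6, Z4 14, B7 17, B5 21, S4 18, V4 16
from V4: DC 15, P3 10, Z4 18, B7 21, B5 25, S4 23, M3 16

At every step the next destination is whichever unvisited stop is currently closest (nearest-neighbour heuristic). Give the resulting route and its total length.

Nearest-neighbour total = 90 min; route DC → Z4 → S4 → B7 → P3 → M3 → V4 → B5 → DC.

From DC: distances to unvisited — Z4=3, P3=5, B7=6, S4=8, M3=11, V4=15, B5=20. Nearest is Z4 (3).
From Z4: distances to unvisited — S4=5, P3=8, B7=9, M3=14, V4=18, B5=23. Nearest is S4 (5).
From S4: distances to unvisited — B7=4, P3=13, M3=18, V4=23, B5=28. Nearest is B7 (4).
From B7: distances to unvisited — P3=11, M3=17, V4=21, B5=26. Nearest is P3 (11).
From P3: distances to unvisited — M3=6, V4=10, B5=15. Nearest is M3 (6).
From M3: distances to unvisited — V4=16, B5=21. Nearest is V4 (16).
From V4: distances to unvisited — B5=25. Nearest is B5 (25).
Return B5→DC: 20.
Total = 3 + 5 + 4 + 11 + 6 + 16 + 25 + 20 = 90.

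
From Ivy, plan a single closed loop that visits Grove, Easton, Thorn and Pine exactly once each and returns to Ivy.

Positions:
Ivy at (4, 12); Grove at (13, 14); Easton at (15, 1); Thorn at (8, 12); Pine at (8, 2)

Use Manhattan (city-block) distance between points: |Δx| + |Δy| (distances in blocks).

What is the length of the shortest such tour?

With 4 stops there are 4!/2 = 12 distinct round trips (a route and its reverse cost the same).
Ivy→Grove→Easton→Thorn→Pine→Ivy: 11+15+18+10+14 = 68
Ivy→Grove→Easton→Pine→Thorn→Ivy: 11+15+8+10+4 = 48
Ivy→Grove→Thorn→Easton→Pine→Ivy: 11+7+18+8+14 = 58
Ivy→Grove→Thorn→Pine→Easton→Ivy: 11+7+10+8+22 = 58
Ivy→Grove→Pine→Easton→Thorn→Ivy: 11+17+8+18+4 = 58
Ivy→Grove→Pine→Thorn→Easton→Ivy: 11+17+10+18+22 = 78
Ivy→Easton→Grove→Thorn→Pine→Ivy: 22+15+7+10+14 = 68
Ivy→Easton→Grove→Pine→Thorn→Ivy: 22+15+17+10+4 = 68
Ivy→Easton→Thorn→Grove→Pine→Ivy: 22+18+7+17+14 = 78
Ivy→Easton→Pine→Grove→Thorn→Ivy: 22+8+17+7+4 = 58
Ivy→Thorn→Grove→Easton→Pine→Ivy: 4+7+15+8+14 = 48
Ivy→Thorn→Easton→Grove→Pine→Ivy: 4+18+15+17+14 = 68
The minimum is 48.
One optimal route: Ivy → Grove → Easton → Pine → Thorn → Ivy (or its reverse).

Shortest round trip = 48 blocks.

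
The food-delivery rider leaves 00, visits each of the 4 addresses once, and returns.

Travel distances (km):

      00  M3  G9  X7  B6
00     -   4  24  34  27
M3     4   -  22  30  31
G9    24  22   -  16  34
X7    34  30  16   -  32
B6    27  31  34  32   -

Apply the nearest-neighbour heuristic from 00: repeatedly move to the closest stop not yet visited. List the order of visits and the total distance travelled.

00 → [M3:4 / G9:24 / B6:27 / X7:34] → M3 (4)
M3 → [G9:22 / X7:30 / B6:31] → G9 (22)
G9 → [X7:16 / B6:34] → X7 (16)
X7 → [B6:32] → B6 (32)
Return B6→00: 27.
Total = 4 + 22 + 16 + 32 + 27 = 101.

101 km along 00 → M3 → G9 → X7 → B6 → 00.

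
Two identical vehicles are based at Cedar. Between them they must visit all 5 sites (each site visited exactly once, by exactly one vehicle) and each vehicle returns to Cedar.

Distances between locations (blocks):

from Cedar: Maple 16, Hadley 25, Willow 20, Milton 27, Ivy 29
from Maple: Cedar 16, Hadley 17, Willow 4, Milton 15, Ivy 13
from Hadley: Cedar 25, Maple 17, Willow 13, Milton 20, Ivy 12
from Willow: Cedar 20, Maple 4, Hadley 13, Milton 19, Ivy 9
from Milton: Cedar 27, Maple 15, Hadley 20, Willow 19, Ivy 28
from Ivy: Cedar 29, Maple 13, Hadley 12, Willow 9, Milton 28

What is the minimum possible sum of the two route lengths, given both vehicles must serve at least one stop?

There are 2^4 − 1 = 15 ways to divide the 5 stops into two non-empty groups. For each, the best each vehicle can do is its own shortest tour through its group:
  {Maple} + {Hadley, Willow, Milton, Ivy}: 32 + 88 = 120
  {Hadley} + {Maple, Willow, Milton, Ivy}: 50 + 84 = 134
  {Maple, Hadley} + {Willow, Milton, Ivy}: 58 + 84 = 142
  {Willow} + {Maple, Hadley, Milton, Ivy}: 40 + 88 = 128
  {Maple, Willow} + {Hadley, Milton, Ivy}: 40 + 88 = 128
  {Hadley, Willow} + {Maple, Milton, Ivy}: 58 + 84 = 142
  … (15 splits in total)
Best: vehicle 1 Cedar → Maple → Cedar = 32; vehicle 2 Cedar → Willow → Ivy → Hadley → Milton → Cedar = 88; combined 120.

Minimum combined distance: 120 blocks.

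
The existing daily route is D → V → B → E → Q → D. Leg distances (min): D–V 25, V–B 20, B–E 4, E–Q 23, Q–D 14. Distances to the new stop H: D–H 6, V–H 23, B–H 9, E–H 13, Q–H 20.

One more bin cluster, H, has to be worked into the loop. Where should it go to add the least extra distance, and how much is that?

Insertion cost between consecutive stops i–j is d(i,H) + d(H,j) − d(i,j):
  between D and V: 6 + 23 − 25 = 4
  between V and B: 23 + 9 − 20 = 12
  between B and E: 9 + 13 − 4 = 18
  between E and Q: 13 + 20 − 23 = 10
  between Q and D: 20 + 6 − 14 = 12
Cheapest insertion is between D and V, adding 4.
New total = 86 + 4 = 90.

Adding 4 min by placing H on the D–V leg.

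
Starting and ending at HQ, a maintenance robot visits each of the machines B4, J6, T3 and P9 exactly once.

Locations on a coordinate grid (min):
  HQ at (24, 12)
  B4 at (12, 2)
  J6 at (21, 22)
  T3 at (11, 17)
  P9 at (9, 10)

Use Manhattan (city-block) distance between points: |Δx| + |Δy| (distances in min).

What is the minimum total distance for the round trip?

70 min — the shortest possible round trip.

HQ→B4→J6→T3→P9→HQ: 22+29+15+9+17 = 92
HQ→B4→J6→P9→T3→HQ: 22+29+24+9+18 = 102
HQ→B4→T3→J6→P9→HQ: 22+16+15+24+17 = 94
HQ→B4→T3→P9→J6→HQ: 22+16+9+24+13 = 84
HQ→B4→P9→J6→T3→HQ: 22+11+24+15+18 = 90
HQ→B4→P9→T3→J6→HQ: 22+11+9+15+13 = 70
HQ→J6→B4→T3→P9→HQ: 13+29+16+9+17 = 84
HQ→J6→B4→P9→T3→HQ: 13+29+11+9+18 = 80
HQ→J6→T3→B4→P9→HQ: 13+15+16+11+17 = 72
HQ→J6→P9→B4→T3→HQ: 13+24+11+16+18 = 82
HQ→T3→B4→J6→P9→HQ: 18+16+29+24+17 = 104
HQ→T3→J6→B4→P9→HQ: 18+15+29+11+17 = 90
The minimum is 70.
One optimal route: HQ → B4 → P9 → T3 → J6 → HQ (or its reverse).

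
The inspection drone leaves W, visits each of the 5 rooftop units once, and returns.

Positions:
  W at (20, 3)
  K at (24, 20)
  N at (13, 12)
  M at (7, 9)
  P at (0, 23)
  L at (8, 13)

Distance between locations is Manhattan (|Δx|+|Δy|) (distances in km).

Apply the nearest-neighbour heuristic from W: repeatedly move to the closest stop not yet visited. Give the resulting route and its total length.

W → [N:16 / M:19 / K:21 / L:22 / P:40] → N (16)
N → [L:6 / M:9 / K:19 / P:24] → L (6)
L → [M:5 / P:18 / K:23] → M (5)
M → [P:21 / K:28] → P (21)
P → [K:27] → K (27)
Return K→W: 21.
Total = 16 + 6 + 5 + 21 + 27 + 21 = 96.

96 km along W → N → L → M → P → K → W.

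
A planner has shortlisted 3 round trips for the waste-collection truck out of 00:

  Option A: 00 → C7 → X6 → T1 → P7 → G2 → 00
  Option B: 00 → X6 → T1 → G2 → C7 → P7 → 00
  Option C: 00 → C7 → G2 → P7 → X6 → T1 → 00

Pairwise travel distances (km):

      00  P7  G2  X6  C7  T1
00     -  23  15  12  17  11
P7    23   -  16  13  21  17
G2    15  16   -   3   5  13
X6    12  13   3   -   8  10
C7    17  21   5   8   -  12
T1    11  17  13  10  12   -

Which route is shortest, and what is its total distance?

72 km — Option C is the shortest.

Option A: 17 + 8 + 10 + 17 + 16 + 15 = 83
Option B: 12 + 10 + 13 + 5 + 21 + 23 = 84
Option C: 17 + 5 + 16 + 13 + 10 + 11 = 72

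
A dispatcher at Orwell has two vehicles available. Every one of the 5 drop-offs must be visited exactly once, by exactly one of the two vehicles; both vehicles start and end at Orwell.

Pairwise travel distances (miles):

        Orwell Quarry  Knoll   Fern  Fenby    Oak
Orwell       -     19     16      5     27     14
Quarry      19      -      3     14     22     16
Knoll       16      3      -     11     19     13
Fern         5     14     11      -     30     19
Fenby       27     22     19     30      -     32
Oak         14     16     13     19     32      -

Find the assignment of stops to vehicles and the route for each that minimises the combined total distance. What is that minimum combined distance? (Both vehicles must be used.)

Check every non-empty split of the stops between the two vehicles; for each half take its own optimal tour:
  {Quarry} + {Knoll, Fern, Fenby, Oak}: 38 + 81 = 119
  {Knoll} + {Quarry, Fern, Fenby, Oak}: 32 + 87 = 119
  {Quarry, Knoll} + {Fern, Fenby, Oak}: 38 + 81 = 119
  {Fern} + {Quarry, Knoll, Fenby, Oak}: 10 + 79 = 89
  {Quarry, Fern} + {Knoll, Fenby, Oak}: 38 + 73 = 111
  {Knoll, Fern} + {Quarry, Fenby, Oak}: 32 + 79 = 111
  … (15 splits in total)
Best: vehicle 1 Orwell → Fern → Orwell = 10; vehicle 2 Orwell → Fenby → Quarry → Knoll → Oak → Orwell = 79; combined 89.

Minimum combined distance: 89 miles.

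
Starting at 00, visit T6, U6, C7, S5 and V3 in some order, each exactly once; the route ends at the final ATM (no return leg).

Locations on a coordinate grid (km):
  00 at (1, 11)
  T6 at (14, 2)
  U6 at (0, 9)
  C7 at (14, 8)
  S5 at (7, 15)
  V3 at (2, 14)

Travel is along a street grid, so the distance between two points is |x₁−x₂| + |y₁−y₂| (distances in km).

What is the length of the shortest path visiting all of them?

Minimum one-way distance = 36 km.

There are 5! = 120 possible orderings.
00 - T6 - U6 - C7 - S5 - V3: 22+21+15+14+6 = 78
00 - T6 - U6 - C7 - V3 - S5: 22+21+15+18+6 = 82
00 - T6 - U6 - S5 - C7 - V3: 22+21+13+14+18 = 88
00 - T6 - U6 - S5 - V3 - C7: 22+21+13+6+18 = 80
00 - T6 - U6 - V3 - C7 - S5: 22+21+7+18+14 = 82
00 - T6 - U6 - V3 - S5 - C7: 22+21+7+6+14 = 70
00 - T6 - C7 - U6 - S5 - V3: 22+6+15+13+6 = 62
00 - T6 - C7 - U6 - V3 - S5: 22+6+15+7+6 = 56
00 - T6 - C7 - S5 - U6 - V3: 22+6+14+13+7 = 62
00 - T6 - C7 - S5 - V3 - U6: 22+6+14+6+7 = 55
00 - T6 - C7 - V3 - U6 - S5: 22+6+18+7+13 = 66
00 - T6 - C7 - V3 - S5 - U6: 22+6+18+6+13 = 65
00 - T6 - S5 - U6 - C7 - V3: 22+20+13+15+18 = 88
00 - T6 - S5 - U6 - V3 - C7: 22+20+13+7+18 = 80
… (106 more)
00 - U6 - V3 - S5 - C7 - T6: 3+7+6+14+6 = 36  ← best
The minimum is 36.
One shortest path: 00 → U6 → V3 → S5 → C7 → T6.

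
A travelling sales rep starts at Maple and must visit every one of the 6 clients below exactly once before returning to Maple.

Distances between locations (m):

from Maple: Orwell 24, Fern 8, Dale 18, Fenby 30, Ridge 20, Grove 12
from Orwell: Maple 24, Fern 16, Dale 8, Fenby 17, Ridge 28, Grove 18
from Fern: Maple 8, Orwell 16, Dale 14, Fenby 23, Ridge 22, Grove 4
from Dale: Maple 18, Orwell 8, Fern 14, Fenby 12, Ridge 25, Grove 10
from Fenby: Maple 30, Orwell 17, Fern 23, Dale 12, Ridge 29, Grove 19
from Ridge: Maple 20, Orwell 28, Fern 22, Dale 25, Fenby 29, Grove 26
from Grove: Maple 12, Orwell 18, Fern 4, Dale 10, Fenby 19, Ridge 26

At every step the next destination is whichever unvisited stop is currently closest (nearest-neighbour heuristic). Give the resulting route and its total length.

Maple → [Fern:8 / Grove:12 / Dale:18 / Ridge:20 / Orwell:24 / Fenby:30] → Fern (8)
Fern → [Grove:4 / Dale:14 / Orwell:16 / Ridge:22 / Fenby:23] → Grove (4)
Grove → [Dale:10 / Orwell:18 / Fenby:19 / Ridge:26] → Dale (10)
Dale → [Orwell:8 / Fenby:12 / Ridge:25] → Orwell (8)
Orwell → [Fenby:17 / Ridge:28] → Fenby (17)
Fenby → [Ridge:29] → Ridge (29)
Return Ridge→Maple: 20.
Total = 8 + 4 + 10 + 8 + 17 + 29 + 20 = 96.

Nearest-neighbour total = 96 m; route Maple → Fern → Grove → Dale → Orwell → Fenby → Ridge → Maple.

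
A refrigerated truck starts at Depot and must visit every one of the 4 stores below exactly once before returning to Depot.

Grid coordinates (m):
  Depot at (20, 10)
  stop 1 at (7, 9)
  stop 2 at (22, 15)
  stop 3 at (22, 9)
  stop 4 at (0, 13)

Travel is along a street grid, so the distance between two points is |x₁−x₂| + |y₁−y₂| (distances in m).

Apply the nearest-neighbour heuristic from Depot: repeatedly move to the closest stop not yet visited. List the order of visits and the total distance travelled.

64 m along Depot → stop 3 → stop 2 → stop 1 → stop 4 → Depot.

At Depot the remaining stops are stop 3 3, stop 2 7, stop 1 14, stop 4 23; go to stop 3.
At stop 3 the remaining stops are stop 2 6, stop 1 15, stop 4 26; go to stop 2.
At stop 2 the remaining stops are stop 1 21, stop 4 24; go to stop 1.
At stop 1 the remaining stops are stop 4 11; go to stop 4.
Return stop 4→Depot: 23.
Total = 3 + 6 + 21 + 11 + 23 = 64.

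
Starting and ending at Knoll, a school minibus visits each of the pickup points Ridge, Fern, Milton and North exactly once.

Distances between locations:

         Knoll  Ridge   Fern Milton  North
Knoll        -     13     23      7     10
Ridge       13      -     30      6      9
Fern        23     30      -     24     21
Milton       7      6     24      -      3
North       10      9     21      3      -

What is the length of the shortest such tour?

Minimum total distance: 66.

With 4 stops there are 4!/2 = 12 distinct round trips (a route and its reverse cost the same).
Knoll → Ridge → Fern → Milton → North → Knoll: 13+30+24+3+10 = 80
Knoll → Ridge → Fern → North → Milton → Knoll: 13+30+21+3+7 = 74
Knoll → Ridge → Milton → Fern → North → Knoll: 13+6+24+21+10 = 74
Knoll → Ridge → Milton → North → Fern → Knoll: 13+6+3+21+23 = 66
Knoll → Ridge → North → Fern → Milton → Knoll: 13+9+21+24+7 = 74
Knoll → Ridge → North → Milton → Fern → Knoll: 13+9+3+24+23 = 72
Knoll → Fern → Ridge → Milton → North → Knoll: 23+30+6+3+10 = 72
Knoll → Fern → Ridge → North → Milton → Knoll: 23+30+9+3+7 = 72
Knoll → Fern → Milton → Ridge → North → Knoll: 23+24+6+9+10 = 72
Knoll → Fern → North → Ridge → Milton → Knoll: 23+21+9+6+7 = 66
Knoll → Milton → Ridge → Fern → North → Knoll: 7+6+30+21+10 = 74
Knoll → Milton → Fern → Ridge → North → Knoll: 7+24+30+9+10 = 80
The minimum is 66.
One optimal route: Knoll → Ridge → Milton → North → Fern → Knoll (or its reverse).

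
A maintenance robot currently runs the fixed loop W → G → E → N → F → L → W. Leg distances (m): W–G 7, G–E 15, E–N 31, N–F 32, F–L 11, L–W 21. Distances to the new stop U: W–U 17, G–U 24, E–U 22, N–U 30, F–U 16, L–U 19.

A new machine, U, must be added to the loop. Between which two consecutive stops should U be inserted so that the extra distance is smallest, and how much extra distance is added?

Adding 14 m by placing U on the N–F leg.

Insertion cost between consecutive stops i–j is d(i,U) + d(U,j) − d(i,j):
  between W and G: 17 + 24 − 7 = 34
  between G and E: 24 + 22 − 15 = 31
  between E and N: 22 + 30 − 31 = 21
  between N and F: 30 + 16 − 32 = 14
  between F and L: 16 + 19 − 11 = 24
  between L and W: 19 + 17 − 21 = 15
Cheapest insertion is between N and F, adding 14.
New total = 117 + 14 = 131.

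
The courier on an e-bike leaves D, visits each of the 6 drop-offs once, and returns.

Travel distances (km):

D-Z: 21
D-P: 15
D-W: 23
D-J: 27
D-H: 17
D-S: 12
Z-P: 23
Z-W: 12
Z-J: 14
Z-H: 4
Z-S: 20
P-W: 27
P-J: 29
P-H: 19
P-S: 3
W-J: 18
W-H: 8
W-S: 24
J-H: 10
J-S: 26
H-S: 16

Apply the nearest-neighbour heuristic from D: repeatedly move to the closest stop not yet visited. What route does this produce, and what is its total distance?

Nearest-neighbour total = 95 km; route D → S → P → H → Z → W → J → D.

From D: distances to unvisited — S=12, P=15, H=17, Z=21, W=23, J=27. Nearest is S (12).
From S: distances to unvisited — P=3, H=16, Z=20, W=24, J=26. Nearest is P (3).
From P: distances to unvisited — H=19, Z=23, W=27, J=29. Nearest is H (19).
From H: distances to unvisited — Z=4, W=8, J=10. Nearest is Z (4).
From Z: distances to unvisited — W=12, J=14. Nearest is W (12).
From W: distances to unvisited — J=18. Nearest is J (18).
Return J→D: 27.
Total = 12 + 3 + 19 + 4 + 12 + 18 + 27 = 95.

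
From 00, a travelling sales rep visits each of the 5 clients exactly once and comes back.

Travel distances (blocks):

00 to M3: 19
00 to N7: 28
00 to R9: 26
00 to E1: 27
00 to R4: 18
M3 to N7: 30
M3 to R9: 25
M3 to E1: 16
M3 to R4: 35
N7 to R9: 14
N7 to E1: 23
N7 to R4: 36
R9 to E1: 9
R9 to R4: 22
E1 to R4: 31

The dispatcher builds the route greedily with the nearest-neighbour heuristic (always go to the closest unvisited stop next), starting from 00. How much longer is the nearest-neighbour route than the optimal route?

Excess over optimum: 11 blocks.

00: R4=18, M3=19, R9=26, E1=27, N7=28 ⇒ R4
R4: R9=22, E1=31, M3=35, N7=36 ⇒ R9
R9: E1=9, N7=14, M3=25 ⇒ E1
E1: M3=16, N7=23 ⇒ M3
M3: N7=30 ⇒ N7
NN route 00 → R4 → R9 → E1 → M3 → N7 → 00 costs 123.
Optimal: 00 → M3 → E1 → N7 → R9 → R4 → 00 costs 112 (by enumerating all 60 distinct tours).
Excess = 123 − 112 = 11.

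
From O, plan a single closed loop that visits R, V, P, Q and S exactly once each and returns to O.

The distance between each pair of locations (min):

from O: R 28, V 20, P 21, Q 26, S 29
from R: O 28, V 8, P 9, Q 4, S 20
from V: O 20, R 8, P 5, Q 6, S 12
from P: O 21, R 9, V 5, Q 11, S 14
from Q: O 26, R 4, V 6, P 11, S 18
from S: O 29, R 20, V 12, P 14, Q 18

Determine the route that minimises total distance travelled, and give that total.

With 5 stops there are 5!/2 = 60 distinct round trips (a route and its reverse cost the same).
O - R - V - P - Q - S - O: 28+8+5+11+18+29 = 99
O - R - V - P - S - Q - O: 28+8+5+14+18+26 = 99
O - R - V - Q - P - S - O: 28+8+6+11+14+29 = 96
O - R - V - Q - S - P - O: 28+8+6+18+14+21 = 95
O - R - V - S - P - Q - O: 28+8+12+14+11+26 = 99
O - R - V - S - Q - P - O: 28+8+12+18+11+21 = 98
O - R - P - V - Q - S - O: 28+9+5+6+18+29 = 95
O - R - P - V - S - Q - O: 28+9+5+12+18+26 = 98
O - R - P - Q - V - S - O: 28+9+11+6+12+29 = 95
O - R - P - Q - S - V - O: 28+9+11+18+12+20 = 98
O - R - P - S - V - Q - O: 28+9+14+12+6+26 = 95
O - R - P - S - Q - V - O: 28+9+14+18+6+20 = 95
O - R - Q - V - P - S - O: 28+4+6+5+14+29 = 86
O - R - Q - V - S - P - O: 28+4+6+12+14+21 = 85
… (46 more)
O - P - R - Q - V - S - O: 21+9+4+6+12+29 = 81  ← best
The minimum is 81.
One optimal route: O → P → R → Q → V → S → O (or its reverse).

Minimum total distance: 81 min.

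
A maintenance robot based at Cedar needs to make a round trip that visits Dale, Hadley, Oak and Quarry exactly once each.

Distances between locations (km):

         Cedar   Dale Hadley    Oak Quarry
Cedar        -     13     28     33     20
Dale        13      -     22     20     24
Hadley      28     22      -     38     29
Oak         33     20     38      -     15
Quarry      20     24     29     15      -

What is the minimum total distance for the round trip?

105 km — the shortest possible round trip.

With 4 stops there are 4!/2 = 12 distinct round trips (a route and its reverse cost the same).
Cedar-Dale-Hadley-Oak-Quarry-Cedar: 13+22+38+15+20 = 108
Cedar-Dale-Hadley-Quarry-Oak-Cedar: 13+22+29+15+33 = 112
Cedar-Dale-Oak-Hadley-Quarry-Cedar: 13+20+38+29+20 = 120
Cedar-Dale-Oak-Quarry-Hadley-Cedar: 13+20+15+29+28 = 105
Cedar-Dale-Quarry-Hadley-Oak-Cedar: 13+24+29+38+33 = 137
Cedar-Dale-Quarry-Oak-Hadley-Cedar: 13+24+15+38+28 = 118
Cedar-Hadley-Dale-Oak-Quarry-Cedar: 28+22+20+15+20 = 105
Cedar-Hadley-Dale-Quarry-Oak-Cedar: 28+22+24+15+33 = 122
Cedar-Hadley-Oak-Dale-Quarry-Cedar: 28+38+20+24+20 = 130
Cedar-Hadley-Quarry-Dale-Oak-Cedar: 28+29+24+20+33 = 134
Cedar-Oak-Dale-Hadley-Quarry-Cedar: 33+20+22+29+20 = 124
Cedar-Oak-Hadley-Dale-Quarry-Cedar: 33+38+22+24+20 = 137
The minimum is 105.
One optimal route: Cedar → Dale → Oak → Quarry → Hadley → Cedar (or its reverse).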